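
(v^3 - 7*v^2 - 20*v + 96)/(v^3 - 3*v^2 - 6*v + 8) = (v^3 - 7*v^2 - 20*v + 96)/(v^3 - 3*v^2 - 6*v + 8)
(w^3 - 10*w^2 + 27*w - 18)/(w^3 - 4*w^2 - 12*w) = (w^2 - 4*w + 3)/(w*(w + 2))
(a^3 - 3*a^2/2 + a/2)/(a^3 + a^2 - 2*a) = (a - 1/2)/(a + 2)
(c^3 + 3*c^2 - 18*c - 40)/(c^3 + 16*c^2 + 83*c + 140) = (c^2 - 2*c - 8)/(c^2 + 11*c + 28)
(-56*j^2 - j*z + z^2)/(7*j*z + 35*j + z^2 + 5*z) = (-8*j + z)/(z + 5)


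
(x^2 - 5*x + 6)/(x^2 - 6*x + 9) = (x - 2)/(x - 3)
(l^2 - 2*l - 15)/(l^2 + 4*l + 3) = (l - 5)/(l + 1)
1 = 1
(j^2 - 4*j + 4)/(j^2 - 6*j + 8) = (j - 2)/(j - 4)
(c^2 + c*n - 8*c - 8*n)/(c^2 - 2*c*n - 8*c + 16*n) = (c + n)/(c - 2*n)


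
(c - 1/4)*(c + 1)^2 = c^3 + 7*c^2/4 + c/2 - 1/4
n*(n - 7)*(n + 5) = n^3 - 2*n^2 - 35*n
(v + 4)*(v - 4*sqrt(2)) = v^2 - 4*sqrt(2)*v + 4*v - 16*sqrt(2)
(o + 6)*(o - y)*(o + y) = o^3 + 6*o^2 - o*y^2 - 6*y^2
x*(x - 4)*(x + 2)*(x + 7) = x^4 + 5*x^3 - 22*x^2 - 56*x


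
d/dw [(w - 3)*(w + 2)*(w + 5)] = 3*w^2 + 8*w - 11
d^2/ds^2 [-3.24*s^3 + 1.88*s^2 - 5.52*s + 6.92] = 3.76 - 19.44*s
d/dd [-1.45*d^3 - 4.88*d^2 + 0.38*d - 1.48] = -4.35*d^2 - 9.76*d + 0.38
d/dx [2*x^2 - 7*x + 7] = 4*x - 7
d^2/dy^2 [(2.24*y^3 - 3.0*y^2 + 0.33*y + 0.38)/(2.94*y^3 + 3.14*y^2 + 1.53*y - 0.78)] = (-93.219168*y^6 - 43.34148*y^5 + 200.3022*y^4 + 13.6371*y^3 - 18.30804*y^2 + 29.208384*y + 0.77772)/(25.412184*y^9 + 81.422712*y^8 + 126.635796*y^7 + 95.479208*y^6 + 22.698414*y^5 - 22.071762*y^4 - 13.535991*y^3 + 0.253422000000001*y^2 + 2.792556*y - 0.474552)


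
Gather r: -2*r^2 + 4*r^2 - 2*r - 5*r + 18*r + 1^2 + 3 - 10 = 2*r^2 + 11*r - 6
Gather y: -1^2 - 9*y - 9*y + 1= -18*y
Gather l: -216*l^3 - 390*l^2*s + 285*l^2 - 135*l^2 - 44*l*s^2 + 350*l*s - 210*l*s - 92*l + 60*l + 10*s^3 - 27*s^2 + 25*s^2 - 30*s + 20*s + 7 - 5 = -216*l^3 + l^2*(150 - 390*s) + l*(-44*s^2 + 140*s - 32) + 10*s^3 - 2*s^2 - 10*s + 2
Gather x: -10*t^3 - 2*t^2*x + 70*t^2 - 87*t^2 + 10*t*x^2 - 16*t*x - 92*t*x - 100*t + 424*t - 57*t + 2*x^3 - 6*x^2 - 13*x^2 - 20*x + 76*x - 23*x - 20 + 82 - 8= -10*t^3 - 17*t^2 + 267*t + 2*x^3 + x^2*(10*t - 19) + x*(-2*t^2 - 108*t + 33) + 54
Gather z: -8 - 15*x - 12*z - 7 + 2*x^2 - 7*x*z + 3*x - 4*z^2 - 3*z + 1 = 2*x^2 - 12*x - 4*z^2 + z*(-7*x - 15) - 14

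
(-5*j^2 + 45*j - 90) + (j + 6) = -5*j^2 + 46*j - 84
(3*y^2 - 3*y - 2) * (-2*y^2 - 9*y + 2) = -6*y^4 - 21*y^3 + 37*y^2 + 12*y - 4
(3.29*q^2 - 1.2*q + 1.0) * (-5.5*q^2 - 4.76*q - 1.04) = -18.095*q^4 - 9.0604*q^3 - 3.2096*q^2 - 3.512*q - 1.04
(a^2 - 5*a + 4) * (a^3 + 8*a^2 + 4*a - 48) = a^5 + 3*a^4 - 32*a^3 - 36*a^2 + 256*a - 192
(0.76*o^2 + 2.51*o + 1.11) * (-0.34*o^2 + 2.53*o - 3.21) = -0.2584*o^4 + 1.0694*o^3 + 3.5333*o^2 - 5.2488*o - 3.5631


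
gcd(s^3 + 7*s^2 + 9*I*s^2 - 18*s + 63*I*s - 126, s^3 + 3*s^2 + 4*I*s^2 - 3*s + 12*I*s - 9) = s + 3*I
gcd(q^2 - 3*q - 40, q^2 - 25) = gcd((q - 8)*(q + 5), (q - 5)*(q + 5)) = q + 5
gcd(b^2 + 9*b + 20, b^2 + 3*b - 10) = b + 5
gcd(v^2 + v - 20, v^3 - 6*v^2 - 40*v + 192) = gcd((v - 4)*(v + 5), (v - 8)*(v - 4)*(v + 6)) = v - 4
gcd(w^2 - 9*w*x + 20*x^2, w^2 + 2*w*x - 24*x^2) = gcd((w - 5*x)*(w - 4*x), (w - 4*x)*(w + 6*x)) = -w + 4*x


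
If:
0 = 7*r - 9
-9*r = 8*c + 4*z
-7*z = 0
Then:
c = -81/56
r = 9/7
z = 0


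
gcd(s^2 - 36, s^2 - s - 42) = s + 6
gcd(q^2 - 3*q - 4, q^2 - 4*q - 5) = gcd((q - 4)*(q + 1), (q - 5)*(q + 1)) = q + 1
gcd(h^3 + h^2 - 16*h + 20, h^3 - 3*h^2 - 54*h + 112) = h - 2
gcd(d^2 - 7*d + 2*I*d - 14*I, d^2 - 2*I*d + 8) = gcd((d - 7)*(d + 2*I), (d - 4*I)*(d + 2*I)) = d + 2*I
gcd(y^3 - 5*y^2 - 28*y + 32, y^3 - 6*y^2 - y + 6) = y - 1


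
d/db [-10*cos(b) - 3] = 10*sin(b)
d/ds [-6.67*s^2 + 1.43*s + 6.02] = 1.43 - 13.34*s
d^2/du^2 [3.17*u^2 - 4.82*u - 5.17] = 6.34000000000000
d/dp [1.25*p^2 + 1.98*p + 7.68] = 2.5*p + 1.98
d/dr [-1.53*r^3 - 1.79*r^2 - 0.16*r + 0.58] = -4.59*r^2 - 3.58*r - 0.16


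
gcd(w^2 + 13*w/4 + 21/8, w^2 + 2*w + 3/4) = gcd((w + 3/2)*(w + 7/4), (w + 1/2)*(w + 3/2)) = w + 3/2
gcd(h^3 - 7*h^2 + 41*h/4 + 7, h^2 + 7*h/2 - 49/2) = h - 7/2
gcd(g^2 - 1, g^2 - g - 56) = 1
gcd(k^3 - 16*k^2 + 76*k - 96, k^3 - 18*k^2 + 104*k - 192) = k^2 - 14*k + 48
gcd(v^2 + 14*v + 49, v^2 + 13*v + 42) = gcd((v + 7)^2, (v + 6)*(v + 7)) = v + 7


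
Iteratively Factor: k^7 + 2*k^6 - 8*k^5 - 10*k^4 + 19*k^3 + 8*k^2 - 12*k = (k - 1)*(k^6 + 3*k^5 - 5*k^4 - 15*k^3 + 4*k^2 + 12*k) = (k - 2)*(k - 1)*(k^5 + 5*k^4 + 5*k^3 - 5*k^2 - 6*k) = (k - 2)*(k - 1)^2*(k^4 + 6*k^3 + 11*k^2 + 6*k) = (k - 2)*(k - 1)^2*(k + 1)*(k^3 + 5*k^2 + 6*k) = (k - 2)*(k - 1)^2*(k + 1)*(k + 3)*(k^2 + 2*k) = (k - 2)*(k - 1)^2*(k + 1)*(k + 2)*(k + 3)*(k)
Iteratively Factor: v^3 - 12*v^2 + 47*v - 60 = (v - 3)*(v^2 - 9*v + 20) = (v - 5)*(v - 3)*(v - 4)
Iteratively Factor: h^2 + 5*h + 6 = (h + 2)*(h + 3)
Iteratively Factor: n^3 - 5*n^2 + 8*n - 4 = (n - 2)*(n^2 - 3*n + 2) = (n - 2)^2*(n - 1)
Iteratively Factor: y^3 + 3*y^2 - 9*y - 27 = (y - 3)*(y^2 + 6*y + 9) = (y - 3)*(y + 3)*(y + 3)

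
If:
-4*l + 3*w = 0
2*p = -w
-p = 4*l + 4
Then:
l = -6/5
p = 4/5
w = -8/5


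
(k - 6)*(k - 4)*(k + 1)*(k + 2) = k^4 - 7*k^3 - 4*k^2 + 52*k + 48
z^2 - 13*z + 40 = (z - 8)*(z - 5)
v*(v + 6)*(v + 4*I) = v^3 + 6*v^2 + 4*I*v^2 + 24*I*v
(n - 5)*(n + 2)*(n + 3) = n^3 - 19*n - 30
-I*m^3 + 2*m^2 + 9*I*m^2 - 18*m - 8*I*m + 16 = (m - 8)*(m + 2*I)*(-I*m + I)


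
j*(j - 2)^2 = j^3 - 4*j^2 + 4*j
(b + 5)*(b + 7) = b^2 + 12*b + 35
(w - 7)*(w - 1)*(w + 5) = w^3 - 3*w^2 - 33*w + 35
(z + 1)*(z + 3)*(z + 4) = z^3 + 8*z^2 + 19*z + 12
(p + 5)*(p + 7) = p^2 + 12*p + 35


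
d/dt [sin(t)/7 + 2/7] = cos(t)/7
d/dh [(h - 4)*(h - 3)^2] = (h - 3)*(3*h - 11)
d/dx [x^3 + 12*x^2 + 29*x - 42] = 3*x^2 + 24*x + 29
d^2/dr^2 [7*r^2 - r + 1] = 14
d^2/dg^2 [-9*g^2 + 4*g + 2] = -18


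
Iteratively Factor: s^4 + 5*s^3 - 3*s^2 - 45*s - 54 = (s - 3)*(s^3 + 8*s^2 + 21*s + 18) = (s - 3)*(s + 2)*(s^2 + 6*s + 9) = (s - 3)*(s + 2)*(s + 3)*(s + 3)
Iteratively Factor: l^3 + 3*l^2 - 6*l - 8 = (l - 2)*(l^2 + 5*l + 4) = (l - 2)*(l + 1)*(l + 4)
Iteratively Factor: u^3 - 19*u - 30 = (u - 5)*(u^2 + 5*u + 6) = (u - 5)*(u + 3)*(u + 2)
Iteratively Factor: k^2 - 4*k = (k - 4)*(k)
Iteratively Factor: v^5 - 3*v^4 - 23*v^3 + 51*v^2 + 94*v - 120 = (v - 1)*(v^4 - 2*v^3 - 25*v^2 + 26*v + 120) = (v - 5)*(v - 1)*(v^3 + 3*v^2 - 10*v - 24) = (v - 5)*(v - 1)*(v + 4)*(v^2 - v - 6) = (v - 5)*(v - 3)*(v - 1)*(v + 4)*(v + 2)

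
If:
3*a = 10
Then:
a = 10/3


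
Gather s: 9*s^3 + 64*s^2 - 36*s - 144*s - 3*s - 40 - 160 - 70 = 9*s^3 + 64*s^2 - 183*s - 270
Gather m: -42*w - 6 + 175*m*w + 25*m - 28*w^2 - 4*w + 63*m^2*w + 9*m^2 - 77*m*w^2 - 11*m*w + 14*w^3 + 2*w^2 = m^2*(63*w + 9) + m*(-77*w^2 + 164*w + 25) + 14*w^3 - 26*w^2 - 46*w - 6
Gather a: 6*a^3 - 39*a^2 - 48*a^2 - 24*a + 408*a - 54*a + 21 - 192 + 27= 6*a^3 - 87*a^2 + 330*a - 144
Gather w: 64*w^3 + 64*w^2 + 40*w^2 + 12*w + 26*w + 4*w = 64*w^3 + 104*w^2 + 42*w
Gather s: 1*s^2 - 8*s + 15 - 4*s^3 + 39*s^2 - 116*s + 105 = -4*s^3 + 40*s^2 - 124*s + 120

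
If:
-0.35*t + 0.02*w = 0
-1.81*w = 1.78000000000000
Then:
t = -0.06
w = -0.98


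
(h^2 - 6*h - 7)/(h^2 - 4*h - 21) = (h + 1)/(h + 3)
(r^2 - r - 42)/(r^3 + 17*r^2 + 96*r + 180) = (r - 7)/(r^2 + 11*r + 30)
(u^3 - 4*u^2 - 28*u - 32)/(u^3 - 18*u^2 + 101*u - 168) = (u^2 + 4*u + 4)/(u^2 - 10*u + 21)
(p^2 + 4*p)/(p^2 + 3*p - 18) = p*(p + 4)/(p^2 + 3*p - 18)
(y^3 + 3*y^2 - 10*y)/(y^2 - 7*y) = (y^2 + 3*y - 10)/(y - 7)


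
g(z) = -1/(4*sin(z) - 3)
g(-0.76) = 0.17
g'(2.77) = -1.56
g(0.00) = 0.33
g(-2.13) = 0.16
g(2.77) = 0.65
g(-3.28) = 0.41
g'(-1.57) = 0.00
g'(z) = 4*cos(z)/(4*sin(z) - 3)^2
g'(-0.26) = 0.24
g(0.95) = -3.94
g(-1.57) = 0.14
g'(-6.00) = 1.08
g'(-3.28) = -0.66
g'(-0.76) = 0.09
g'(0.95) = 36.16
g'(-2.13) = -0.05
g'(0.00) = 0.44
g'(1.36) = 1.01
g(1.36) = -1.10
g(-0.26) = 0.25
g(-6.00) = 0.53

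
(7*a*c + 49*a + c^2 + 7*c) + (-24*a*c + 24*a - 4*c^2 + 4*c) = -17*a*c + 73*a - 3*c^2 + 11*c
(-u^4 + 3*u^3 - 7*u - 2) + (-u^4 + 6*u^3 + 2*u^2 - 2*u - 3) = -2*u^4 + 9*u^3 + 2*u^2 - 9*u - 5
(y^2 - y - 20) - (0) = y^2 - y - 20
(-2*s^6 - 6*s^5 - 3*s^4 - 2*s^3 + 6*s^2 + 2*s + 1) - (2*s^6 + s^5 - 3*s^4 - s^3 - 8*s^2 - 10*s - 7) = -4*s^6 - 7*s^5 - s^3 + 14*s^2 + 12*s + 8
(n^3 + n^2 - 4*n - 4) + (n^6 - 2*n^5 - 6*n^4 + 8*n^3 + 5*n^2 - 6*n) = n^6 - 2*n^5 - 6*n^4 + 9*n^3 + 6*n^2 - 10*n - 4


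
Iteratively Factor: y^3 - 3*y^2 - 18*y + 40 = (y + 4)*(y^2 - 7*y + 10) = (y - 2)*(y + 4)*(y - 5)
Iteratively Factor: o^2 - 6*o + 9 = (o - 3)*(o - 3)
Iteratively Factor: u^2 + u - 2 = (u + 2)*(u - 1)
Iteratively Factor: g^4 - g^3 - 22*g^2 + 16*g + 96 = (g + 2)*(g^3 - 3*g^2 - 16*g + 48) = (g - 4)*(g + 2)*(g^2 + g - 12) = (g - 4)*(g + 2)*(g + 4)*(g - 3)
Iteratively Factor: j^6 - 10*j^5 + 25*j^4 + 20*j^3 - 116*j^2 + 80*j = (j - 5)*(j^5 - 5*j^4 + 20*j^2 - 16*j) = (j - 5)*(j - 1)*(j^4 - 4*j^3 - 4*j^2 + 16*j) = (j - 5)*(j - 1)*(j + 2)*(j^3 - 6*j^2 + 8*j) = j*(j - 5)*(j - 1)*(j + 2)*(j^2 - 6*j + 8) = j*(j - 5)*(j - 4)*(j - 1)*(j + 2)*(j - 2)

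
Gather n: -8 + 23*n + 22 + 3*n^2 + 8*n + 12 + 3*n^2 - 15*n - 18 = 6*n^2 + 16*n + 8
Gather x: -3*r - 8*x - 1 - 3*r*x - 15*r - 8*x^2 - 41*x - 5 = -18*r - 8*x^2 + x*(-3*r - 49) - 6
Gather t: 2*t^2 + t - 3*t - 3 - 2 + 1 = 2*t^2 - 2*t - 4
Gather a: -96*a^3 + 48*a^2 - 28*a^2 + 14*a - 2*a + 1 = -96*a^3 + 20*a^2 + 12*a + 1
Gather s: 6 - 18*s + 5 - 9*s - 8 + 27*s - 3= 0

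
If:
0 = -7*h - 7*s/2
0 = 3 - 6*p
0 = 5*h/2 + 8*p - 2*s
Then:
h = -8/13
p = 1/2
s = 16/13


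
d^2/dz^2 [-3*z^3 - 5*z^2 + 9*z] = -18*z - 10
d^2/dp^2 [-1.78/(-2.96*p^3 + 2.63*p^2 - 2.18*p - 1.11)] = ((9.3628 - 31.6128*p)*(2.96*p^3 - 2.63*p^2 + 2.18*p + 1.11) + 1.78*(8.88*p^2 - 5.26*p + 2.18)*(17.76*p^2 - 10.52*p + 4.36))/(2.96*p^3 - 2.63*p^2 + 2.18*p + 1.11)^3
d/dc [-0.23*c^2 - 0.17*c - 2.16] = -0.46*c - 0.17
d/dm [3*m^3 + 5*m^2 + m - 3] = 9*m^2 + 10*m + 1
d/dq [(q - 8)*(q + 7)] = 2*q - 1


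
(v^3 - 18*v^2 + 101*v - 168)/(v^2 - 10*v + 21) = v - 8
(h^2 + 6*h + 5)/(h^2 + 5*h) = (h + 1)/h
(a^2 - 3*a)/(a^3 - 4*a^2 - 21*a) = (3 - a)/(-a^2 + 4*a + 21)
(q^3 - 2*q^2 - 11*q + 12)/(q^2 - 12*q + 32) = (q^2 + 2*q - 3)/(q - 8)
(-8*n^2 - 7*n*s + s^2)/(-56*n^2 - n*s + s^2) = (n + s)/(7*n + s)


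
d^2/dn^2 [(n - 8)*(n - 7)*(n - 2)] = 6*n - 34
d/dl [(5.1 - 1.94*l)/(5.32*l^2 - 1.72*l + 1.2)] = (10.3208*l^2 - 54.264*l + 6.444)/(28.3024*l^4 - 18.3008*l^3 + 15.7264*l^2 - 4.128*l + 1.44)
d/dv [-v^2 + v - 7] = 1 - 2*v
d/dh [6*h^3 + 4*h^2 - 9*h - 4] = 18*h^2 + 8*h - 9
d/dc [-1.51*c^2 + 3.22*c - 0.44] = 3.22 - 3.02*c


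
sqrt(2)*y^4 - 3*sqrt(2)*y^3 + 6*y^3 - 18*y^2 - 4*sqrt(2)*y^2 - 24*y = y*(y - 4)*(y + 3*sqrt(2))*(sqrt(2)*y + sqrt(2))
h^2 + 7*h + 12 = (h + 3)*(h + 4)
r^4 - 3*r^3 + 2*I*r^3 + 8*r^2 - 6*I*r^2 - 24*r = r*(r - 3)*(r - 2*I)*(r + 4*I)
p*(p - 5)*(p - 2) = p^3 - 7*p^2 + 10*p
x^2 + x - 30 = (x - 5)*(x + 6)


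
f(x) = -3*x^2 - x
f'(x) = -6*x - 1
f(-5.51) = -85.57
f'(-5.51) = 32.06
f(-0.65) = -0.62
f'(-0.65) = 2.90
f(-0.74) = -0.90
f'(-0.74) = 3.44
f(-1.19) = -3.06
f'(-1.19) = 6.14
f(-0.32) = 0.01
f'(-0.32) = 0.92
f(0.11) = -0.15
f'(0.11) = -1.66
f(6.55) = -135.26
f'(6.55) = -40.30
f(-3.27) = -28.81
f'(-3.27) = 18.62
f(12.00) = -444.00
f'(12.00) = -73.00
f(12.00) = -444.00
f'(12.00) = -73.00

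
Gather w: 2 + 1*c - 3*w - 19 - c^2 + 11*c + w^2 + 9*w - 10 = -c^2 + 12*c + w^2 + 6*w - 27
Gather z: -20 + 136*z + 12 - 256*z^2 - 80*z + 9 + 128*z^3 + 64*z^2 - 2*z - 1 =128*z^3 - 192*z^2 + 54*z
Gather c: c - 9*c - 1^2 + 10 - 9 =-8*c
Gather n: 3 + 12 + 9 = 24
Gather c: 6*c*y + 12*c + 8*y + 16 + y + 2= c*(6*y + 12) + 9*y + 18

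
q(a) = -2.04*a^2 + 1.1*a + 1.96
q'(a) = 1.1 - 4.08*a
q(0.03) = 1.99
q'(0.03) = 0.98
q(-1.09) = -1.66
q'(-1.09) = 5.55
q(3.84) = -23.90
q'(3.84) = -14.57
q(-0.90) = -0.68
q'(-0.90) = 4.77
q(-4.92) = -52.83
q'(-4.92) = 21.17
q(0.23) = 2.11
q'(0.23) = 0.16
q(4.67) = -37.39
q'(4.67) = -17.95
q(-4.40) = -42.37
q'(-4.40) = 19.05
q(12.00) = -278.60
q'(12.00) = -47.86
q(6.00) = -64.88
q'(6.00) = -23.38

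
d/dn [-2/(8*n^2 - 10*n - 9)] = 4*(8*n - 5)/(-8*n^2 + 10*n + 9)^2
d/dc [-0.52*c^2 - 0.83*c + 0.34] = -1.04*c - 0.83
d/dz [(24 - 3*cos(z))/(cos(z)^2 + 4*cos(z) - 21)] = 3*(sin(z)^2 + 16*cos(z) + 10)*sin(z)/(cos(z)^2 + 4*cos(z) - 21)^2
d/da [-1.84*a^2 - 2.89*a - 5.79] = -3.68*a - 2.89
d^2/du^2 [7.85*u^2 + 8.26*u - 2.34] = 15.7000000000000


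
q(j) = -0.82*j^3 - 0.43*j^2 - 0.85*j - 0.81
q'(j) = -2.46*j^2 - 0.86*j - 0.85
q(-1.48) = 2.16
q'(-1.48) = -4.97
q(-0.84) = 0.09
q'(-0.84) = -1.86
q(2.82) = -25.02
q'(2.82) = -22.84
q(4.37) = -81.17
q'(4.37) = -51.59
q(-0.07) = -0.75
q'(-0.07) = -0.80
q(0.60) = -1.65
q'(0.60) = -2.25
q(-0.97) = 0.36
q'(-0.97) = -2.33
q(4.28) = -76.62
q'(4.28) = -49.59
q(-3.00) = 20.01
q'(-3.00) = -20.41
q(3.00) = -29.37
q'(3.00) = -25.57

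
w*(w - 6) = w^2 - 6*w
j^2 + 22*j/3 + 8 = (j + 4/3)*(j + 6)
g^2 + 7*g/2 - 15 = (g - 5/2)*(g + 6)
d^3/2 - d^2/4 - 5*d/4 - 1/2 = (d/2 + 1/2)*(d - 2)*(d + 1/2)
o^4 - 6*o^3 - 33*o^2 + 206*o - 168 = (o - 7)*(o - 4)*(o - 1)*(o + 6)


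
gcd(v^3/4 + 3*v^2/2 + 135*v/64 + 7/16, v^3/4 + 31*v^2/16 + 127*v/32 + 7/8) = v^2 + 17*v/4 + 1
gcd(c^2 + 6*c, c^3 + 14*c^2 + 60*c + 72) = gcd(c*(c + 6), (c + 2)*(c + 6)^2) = c + 6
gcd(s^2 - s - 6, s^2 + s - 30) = 1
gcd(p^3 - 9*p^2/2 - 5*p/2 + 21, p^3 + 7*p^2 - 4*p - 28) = p + 2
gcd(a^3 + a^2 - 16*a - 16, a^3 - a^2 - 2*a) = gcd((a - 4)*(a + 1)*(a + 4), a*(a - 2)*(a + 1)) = a + 1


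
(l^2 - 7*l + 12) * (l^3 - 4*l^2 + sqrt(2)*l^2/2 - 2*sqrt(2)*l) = l^5 - 11*l^4 + sqrt(2)*l^4/2 - 11*sqrt(2)*l^3/2 + 40*l^3 - 48*l^2 + 20*sqrt(2)*l^2 - 24*sqrt(2)*l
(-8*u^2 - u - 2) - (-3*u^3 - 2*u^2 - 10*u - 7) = 3*u^3 - 6*u^2 + 9*u + 5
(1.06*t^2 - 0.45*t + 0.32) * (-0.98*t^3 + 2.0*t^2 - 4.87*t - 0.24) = -1.0388*t^5 + 2.561*t^4 - 6.3758*t^3 + 2.5771*t^2 - 1.4504*t - 0.0768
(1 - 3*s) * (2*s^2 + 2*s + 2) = -6*s^3 - 4*s^2 - 4*s + 2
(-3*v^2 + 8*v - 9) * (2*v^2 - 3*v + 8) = -6*v^4 + 25*v^3 - 66*v^2 + 91*v - 72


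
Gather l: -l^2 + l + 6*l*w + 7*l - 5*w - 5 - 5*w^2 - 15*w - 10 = -l^2 + l*(6*w + 8) - 5*w^2 - 20*w - 15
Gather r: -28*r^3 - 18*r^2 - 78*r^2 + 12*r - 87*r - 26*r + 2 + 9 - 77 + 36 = -28*r^3 - 96*r^2 - 101*r - 30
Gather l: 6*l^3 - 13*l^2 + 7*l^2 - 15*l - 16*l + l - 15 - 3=6*l^3 - 6*l^2 - 30*l - 18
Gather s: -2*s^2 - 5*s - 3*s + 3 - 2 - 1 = -2*s^2 - 8*s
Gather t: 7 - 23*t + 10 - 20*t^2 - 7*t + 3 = -20*t^2 - 30*t + 20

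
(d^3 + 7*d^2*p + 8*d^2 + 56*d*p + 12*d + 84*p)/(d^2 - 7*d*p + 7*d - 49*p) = (d^3 + 7*d^2*p + 8*d^2 + 56*d*p + 12*d + 84*p)/(d^2 - 7*d*p + 7*d - 49*p)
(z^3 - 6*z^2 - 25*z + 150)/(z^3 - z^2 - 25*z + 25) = (z - 6)/(z - 1)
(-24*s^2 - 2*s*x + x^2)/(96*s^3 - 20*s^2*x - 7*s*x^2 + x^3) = (-6*s + x)/(24*s^2 - 11*s*x + x^2)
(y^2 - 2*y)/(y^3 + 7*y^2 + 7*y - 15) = y*(y - 2)/(y^3 + 7*y^2 + 7*y - 15)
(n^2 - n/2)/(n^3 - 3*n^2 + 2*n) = (n - 1/2)/(n^2 - 3*n + 2)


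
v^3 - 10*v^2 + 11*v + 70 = (v - 7)*(v - 5)*(v + 2)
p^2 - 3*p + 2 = (p - 2)*(p - 1)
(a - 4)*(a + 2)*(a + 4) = a^3 + 2*a^2 - 16*a - 32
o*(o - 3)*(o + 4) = o^3 + o^2 - 12*o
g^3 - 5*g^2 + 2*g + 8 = (g - 4)*(g - 2)*(g + 1)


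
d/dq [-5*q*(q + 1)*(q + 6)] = -15*q^2 - 70*q - 30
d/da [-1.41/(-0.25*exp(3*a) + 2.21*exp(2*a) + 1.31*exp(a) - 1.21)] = (-1.0575*exp(2*a) + 6.2322*exp(a) + 1.8471)*exp(a)/(0.25*exp(3*a) - 2.21*exp(2*a) - 1.31*exp(a) + 1.21)^2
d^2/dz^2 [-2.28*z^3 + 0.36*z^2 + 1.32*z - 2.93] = 0.72 - 13.68*z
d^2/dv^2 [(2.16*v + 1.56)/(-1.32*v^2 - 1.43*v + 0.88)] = (-(2.16*v + 1.56)*(2.64*v + 1.43)*(5.28*v + 2.86) + (17.1072*v + 10.296)*(1.32*v^2 + 1.43*v - 0.88))/(1.32*v^2 + 1.43*v - 0.88)^3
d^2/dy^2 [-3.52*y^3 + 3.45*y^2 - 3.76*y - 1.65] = 6.9 - 21.12*y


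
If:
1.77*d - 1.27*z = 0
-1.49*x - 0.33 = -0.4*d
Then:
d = 0.717514124293785*z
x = 0.19262124142115*z - 0.221476510067114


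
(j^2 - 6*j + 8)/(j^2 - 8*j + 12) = (j - 4)/(j - 6)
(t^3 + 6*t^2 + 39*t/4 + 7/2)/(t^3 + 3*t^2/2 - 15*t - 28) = (t + 1/2)/(t - 4)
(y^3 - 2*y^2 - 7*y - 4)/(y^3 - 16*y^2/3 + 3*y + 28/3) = 3*(y + 1)/(3*y - 7)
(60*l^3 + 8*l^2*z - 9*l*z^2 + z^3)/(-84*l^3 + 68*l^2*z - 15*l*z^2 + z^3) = (-10*l^2 - 3*l*z + z^2)/(14*l^2 - 9*l*z + z^2)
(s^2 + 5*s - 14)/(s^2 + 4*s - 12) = (s + 7)/(s + 6)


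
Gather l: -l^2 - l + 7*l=-l^2 + 6*l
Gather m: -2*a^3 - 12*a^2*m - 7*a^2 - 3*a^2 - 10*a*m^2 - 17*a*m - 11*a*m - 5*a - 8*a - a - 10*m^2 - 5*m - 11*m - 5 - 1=-2*a^3 - 10*a^2 - 14*a + m^2*(-10*a - 10) + m*(-12*a^2 - 28*a - 16) - 6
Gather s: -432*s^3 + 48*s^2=-432*s^3 + 48*s^2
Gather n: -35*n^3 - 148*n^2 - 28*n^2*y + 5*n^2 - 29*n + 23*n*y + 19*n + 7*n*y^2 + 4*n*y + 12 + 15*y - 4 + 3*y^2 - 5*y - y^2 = -35*n^3 + n^2*(-28*y - 143) + n*(7*y^2 + 27*y - 10) + 2*y^2 + 10*y + 8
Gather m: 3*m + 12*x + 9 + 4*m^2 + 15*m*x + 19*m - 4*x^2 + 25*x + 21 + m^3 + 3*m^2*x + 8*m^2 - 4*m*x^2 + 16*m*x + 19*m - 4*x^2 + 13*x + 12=m^3 + m^2*(3*x + 12) + m*(-4*x^2 + 31*x + 41) - 8*x^2 + 50*x + 42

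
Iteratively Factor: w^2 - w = (w)*(w - 1)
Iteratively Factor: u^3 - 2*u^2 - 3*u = (u + 1)*(u^2 - 3*u) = u*(u + 1)*(u - 3)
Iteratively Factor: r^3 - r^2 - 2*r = (r + 1)*(r^2 - 2*r) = (r - 2)*(r + 1)*(r)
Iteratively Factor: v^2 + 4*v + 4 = (v + 2)*(v + 2)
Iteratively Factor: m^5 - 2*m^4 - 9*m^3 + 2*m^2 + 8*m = (m - 4)*(m^4 + 2*m^3 - m^2 - 2*m) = (m - 4)*(m + 2)*(m^3 - m) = (m - 4)*(m + 1)*(m + 2)*(m^2 - m) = m*(m - 4)*(m + 1)*(m + 2)*(m - 1)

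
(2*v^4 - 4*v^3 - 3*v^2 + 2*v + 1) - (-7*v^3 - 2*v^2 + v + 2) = 2*v^4 + 3*v^3 - v^2 + v - 1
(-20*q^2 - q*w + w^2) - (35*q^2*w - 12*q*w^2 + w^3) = -35*q^2*w - 20*q^2 + 12*q*w^2 - q*w - w^3 + w^2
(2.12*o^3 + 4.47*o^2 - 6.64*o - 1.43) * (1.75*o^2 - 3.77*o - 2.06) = 3.71*o^5 - 0.169900000000001*o^4 - 32.8391*o^3 + 13.3221*o^2 + 19.0695*o + 2.9458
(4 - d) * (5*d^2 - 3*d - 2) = -5*d^3 + 23*d^2 - 10*d - 8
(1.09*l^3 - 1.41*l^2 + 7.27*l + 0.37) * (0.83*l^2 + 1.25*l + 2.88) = 0.9047*l^5 + 0.1922*l^4 + 7.4108*l^3 + 5.3338*l^2 + 21.4001*l + 1.0656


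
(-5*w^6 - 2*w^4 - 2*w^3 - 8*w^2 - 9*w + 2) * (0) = 0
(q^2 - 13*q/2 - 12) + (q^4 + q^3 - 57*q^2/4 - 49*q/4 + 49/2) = q^4 + q^3 - 53*q^2/4 - 75*q/4 + 25/2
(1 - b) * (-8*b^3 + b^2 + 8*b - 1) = 8*b^4 - 9*b^3 - 7*b^2 + 9*b - 1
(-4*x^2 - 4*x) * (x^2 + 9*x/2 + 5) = -4*x^4 - 22*x^3 - 38*x^2 - 20*x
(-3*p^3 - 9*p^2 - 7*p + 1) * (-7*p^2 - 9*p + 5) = 21*p^5 + 90*p^4 + 115*p^3 + 11*p^2 - 44*p + 5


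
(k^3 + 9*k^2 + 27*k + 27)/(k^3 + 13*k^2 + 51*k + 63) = (k + 3)/(k + 7)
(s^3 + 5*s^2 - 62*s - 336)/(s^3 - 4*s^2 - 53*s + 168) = (s + 6)/(s - 3)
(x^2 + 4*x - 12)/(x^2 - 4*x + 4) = (x + 6)/(x - 2)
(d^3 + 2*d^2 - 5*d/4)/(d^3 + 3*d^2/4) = (4*d^2 + 8*d - 5)/(d*(4*d + 3))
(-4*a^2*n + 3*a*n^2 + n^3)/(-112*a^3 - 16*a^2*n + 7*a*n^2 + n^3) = n*(a - n)/(28*a^2 - 3*a*n - n^2)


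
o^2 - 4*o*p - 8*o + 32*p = (o - 8)*(o - 4*p)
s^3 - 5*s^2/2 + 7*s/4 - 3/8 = (s - 3/2)*(s - 1/2)^2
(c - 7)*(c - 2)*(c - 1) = c^3 - 10*c^2 + 23*c - 14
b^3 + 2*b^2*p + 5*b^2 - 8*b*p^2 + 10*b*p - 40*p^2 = (b + 5)*(b - 2*p)*(b + 4*p)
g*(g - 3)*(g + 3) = g^3 - 9*g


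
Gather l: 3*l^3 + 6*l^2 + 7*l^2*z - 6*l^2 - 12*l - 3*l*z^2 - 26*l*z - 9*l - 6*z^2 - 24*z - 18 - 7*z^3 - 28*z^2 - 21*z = 3*l^3 + 7*l^2*z + l*(-3*z^2 - 26*z - 21) - 7*z^3 - 34*z^2 - 45*z - 18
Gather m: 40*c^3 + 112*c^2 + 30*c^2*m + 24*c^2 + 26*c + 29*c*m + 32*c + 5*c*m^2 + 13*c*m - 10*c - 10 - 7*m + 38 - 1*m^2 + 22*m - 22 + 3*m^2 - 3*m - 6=40*c^3 + 136*c^2 + 48*c + m^2*(5*c + 2) + m*(30*c^2 + 42*c + 12)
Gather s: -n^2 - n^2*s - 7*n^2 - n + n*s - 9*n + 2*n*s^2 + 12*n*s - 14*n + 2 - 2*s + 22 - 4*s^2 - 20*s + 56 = -8*n^2 - 24*n + s^2*(2*n - 4) + s*(-n^2 + 13*n - 22) + 80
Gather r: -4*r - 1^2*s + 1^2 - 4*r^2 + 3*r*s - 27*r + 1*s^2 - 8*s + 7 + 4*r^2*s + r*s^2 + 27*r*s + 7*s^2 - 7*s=r^2*(4*s - 4) + r*(s^2 + 30*s - 31) + 8*s^2 - 16*s + 8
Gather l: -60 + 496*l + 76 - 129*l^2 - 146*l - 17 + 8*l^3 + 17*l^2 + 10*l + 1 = 8*l^3 - 112*l^2 + 360*l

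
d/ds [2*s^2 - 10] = 4*s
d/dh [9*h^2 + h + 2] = 18*h + 1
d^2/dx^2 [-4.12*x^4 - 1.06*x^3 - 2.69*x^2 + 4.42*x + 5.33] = -49.44*x^2 - 6.36*x - 5.38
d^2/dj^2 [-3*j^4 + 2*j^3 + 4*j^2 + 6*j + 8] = -36*j^2 + 12*j + 8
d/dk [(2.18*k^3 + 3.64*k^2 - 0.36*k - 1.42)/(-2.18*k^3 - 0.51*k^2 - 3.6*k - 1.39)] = (6.8234*k^4 - 17.2656*k^3 - 31.665*k^2 - 11.5676*k - 4.6116)/(4.7524*k^6 + 2.2236*k^5 + 15.9561*k^4 + 9.7324*k^3 + 14.3778*k^2 + 10.008*k + 1.9321)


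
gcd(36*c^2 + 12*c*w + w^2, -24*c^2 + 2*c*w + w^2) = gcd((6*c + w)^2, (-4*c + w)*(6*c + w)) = 6*c + w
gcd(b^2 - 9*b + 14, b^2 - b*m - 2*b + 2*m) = b - 2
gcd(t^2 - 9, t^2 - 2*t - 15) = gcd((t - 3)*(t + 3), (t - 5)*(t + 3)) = t + 3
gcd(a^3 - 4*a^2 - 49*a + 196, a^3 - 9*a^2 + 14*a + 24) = a - 4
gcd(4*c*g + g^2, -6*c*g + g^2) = g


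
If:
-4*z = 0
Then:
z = 0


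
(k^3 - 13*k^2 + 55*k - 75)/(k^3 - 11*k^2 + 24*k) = (k^2 - 10*k + 25)/(k*(k - 8))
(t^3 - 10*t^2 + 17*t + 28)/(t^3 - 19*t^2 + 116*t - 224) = (t + 1)/(t - 8)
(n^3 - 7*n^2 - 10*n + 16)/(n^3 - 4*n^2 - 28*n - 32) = (n - 1)/(n + 2)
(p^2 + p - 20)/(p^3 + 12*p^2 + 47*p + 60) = (p - 4)/(p^2 + 7*p + 12)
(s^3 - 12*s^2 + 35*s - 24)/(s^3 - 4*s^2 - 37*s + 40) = (s - 3)/(s + 5)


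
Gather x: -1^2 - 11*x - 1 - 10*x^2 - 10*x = -10*x^2 - 21*x - 2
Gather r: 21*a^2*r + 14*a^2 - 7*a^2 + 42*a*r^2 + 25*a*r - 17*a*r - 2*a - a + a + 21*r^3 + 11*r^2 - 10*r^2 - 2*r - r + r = 7*a^2 - 2*a + 21*r^3 + r^2*(42*a + 1) + r*(21*a^2 + 8*a - 2)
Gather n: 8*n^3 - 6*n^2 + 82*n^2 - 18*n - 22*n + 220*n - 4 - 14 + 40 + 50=8*n^3 + 76*n^2 + 180*n + 72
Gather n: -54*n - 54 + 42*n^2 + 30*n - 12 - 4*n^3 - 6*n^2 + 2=-4*n^3 + 36*n^2 - 24*n - 64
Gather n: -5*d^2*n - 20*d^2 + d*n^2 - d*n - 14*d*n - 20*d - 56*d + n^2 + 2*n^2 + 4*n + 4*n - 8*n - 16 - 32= -20*d^2 - 76*d + n^2*(d + 3) + n*(-5*d^2 - 15*d) - 48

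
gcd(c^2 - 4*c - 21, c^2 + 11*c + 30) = 1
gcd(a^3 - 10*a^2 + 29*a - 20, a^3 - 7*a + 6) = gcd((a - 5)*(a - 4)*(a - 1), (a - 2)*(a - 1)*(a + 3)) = a - 1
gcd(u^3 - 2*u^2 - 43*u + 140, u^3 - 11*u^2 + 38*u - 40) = u^2 - 9*u + 20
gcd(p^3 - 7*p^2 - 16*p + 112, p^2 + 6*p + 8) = p + 4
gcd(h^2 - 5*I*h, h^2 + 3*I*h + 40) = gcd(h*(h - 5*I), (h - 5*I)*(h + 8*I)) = h - 5*I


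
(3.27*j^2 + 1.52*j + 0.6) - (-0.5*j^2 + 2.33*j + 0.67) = 3.77*j^2 - 0.81*j - 0.0700000000000001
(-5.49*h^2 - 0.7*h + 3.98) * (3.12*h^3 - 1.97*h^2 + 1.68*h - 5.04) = -17.1288*h^5 + 8.6313*h^4 + 4.5734*h^3 + 18.653*h^2 + 10.2144*h - 20.0592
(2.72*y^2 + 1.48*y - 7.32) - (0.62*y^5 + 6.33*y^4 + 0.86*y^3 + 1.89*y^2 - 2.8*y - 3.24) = -0.62*y^5 - 6.33*y^4 - 0.86*y^3 + 0.83*y^2 + 4.28*y - 4.08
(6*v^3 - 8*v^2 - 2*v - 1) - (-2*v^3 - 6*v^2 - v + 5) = 8*v^3 - 2*v^2 - v - 6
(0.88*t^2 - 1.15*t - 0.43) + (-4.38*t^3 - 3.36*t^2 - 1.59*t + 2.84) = -4.38*t^3 - 2.48*t^2 - 2.74*t + 2.41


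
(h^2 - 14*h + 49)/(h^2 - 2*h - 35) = (h - 7)/(h + 5)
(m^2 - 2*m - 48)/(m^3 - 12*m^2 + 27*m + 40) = (m + 6)/(m^2 - 4*m - 5)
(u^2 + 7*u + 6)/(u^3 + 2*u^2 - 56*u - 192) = (u + 1)/(u^2 - 4*u - 32)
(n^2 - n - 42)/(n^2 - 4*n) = (n^2 - n - 42)/(n*(n - 4))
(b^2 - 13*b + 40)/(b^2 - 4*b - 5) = (b - 8)/(b + 1)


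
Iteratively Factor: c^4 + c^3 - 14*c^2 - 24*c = (c + 3)*(c^3 - 2*c^2 - 8*c) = c*(c + 3)*(c^2 - 2*c - 8) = c*(c + 2)*(c + 3)*(c - 4)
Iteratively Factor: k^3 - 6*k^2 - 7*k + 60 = (k + 3)*(k^2 - 9*k + 20) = (k - 4)*(k + 3)*(k - 5)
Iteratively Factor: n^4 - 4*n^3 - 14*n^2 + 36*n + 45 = (n - 3)*(n^3 - n^2 - 17*n - 15) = (n - 5)*(n - 3)*(n^2 + 4*n + 3) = (n - 5)*(n - 3)*(n + 1)*(n + 3)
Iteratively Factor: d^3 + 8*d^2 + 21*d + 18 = (d + 3)*(d^2 + 5*d + 6) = (d + 2)*(d + 3)*(d + 3)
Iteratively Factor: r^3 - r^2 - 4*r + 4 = (r - 1)*(r^2 - 4) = (r - 2)*(r - 1)*(r + 2)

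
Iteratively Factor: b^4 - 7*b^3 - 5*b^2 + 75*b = (b)*(b^3 - 7*b^2 - 5*b + 75) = b*(b - 5)*(b^2 - 2*b - 15) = b*(b - 5)*(b + 3)*(b - 5)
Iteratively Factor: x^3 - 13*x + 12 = (x + 4)*(x^2 - 4*x + 3) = (x - 1)*(x + 4)*(x - 3)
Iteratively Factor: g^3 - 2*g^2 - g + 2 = (g - 1)*(g^2 - g - 2) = (g - 2)*(g - 1)*(g + 1)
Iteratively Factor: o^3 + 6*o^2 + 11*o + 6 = (o + 1)*(o^2 + 5*o + 6) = (o + 1)*(o + 2)*(o + 3)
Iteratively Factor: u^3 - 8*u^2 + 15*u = (u - 5)*(u^2 - 3*u) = u*(u - 5)*(u - 3)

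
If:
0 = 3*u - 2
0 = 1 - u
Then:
No Solution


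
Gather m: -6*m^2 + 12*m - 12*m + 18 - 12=6 - 6*m^2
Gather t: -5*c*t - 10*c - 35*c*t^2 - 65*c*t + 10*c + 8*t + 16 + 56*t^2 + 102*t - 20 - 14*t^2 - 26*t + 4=t^2*(42 - 35*c) + t*(84 - 70*c)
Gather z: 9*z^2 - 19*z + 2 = 9*z^2 - 19*z + 2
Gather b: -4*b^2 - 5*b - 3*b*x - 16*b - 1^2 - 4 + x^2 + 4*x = -4*b^2 + b*(-3*x - 21) + x^2 + 4*x - 5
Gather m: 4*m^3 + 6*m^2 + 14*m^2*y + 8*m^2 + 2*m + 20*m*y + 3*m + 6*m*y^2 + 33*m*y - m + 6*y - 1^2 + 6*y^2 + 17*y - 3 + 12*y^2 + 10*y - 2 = 4*m^3 + m^2*(14*y + 14) + m*(6*y^2 + 53*y + 4) + 18*y^2 + 33*y - 6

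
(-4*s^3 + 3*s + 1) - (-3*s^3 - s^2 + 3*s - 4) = -s^3 + s^2 + 5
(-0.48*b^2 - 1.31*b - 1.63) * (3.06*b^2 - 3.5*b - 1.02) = -1.4688*b^4 - 2.3286*b^3 + 0.0868000000000002*b^2 + 7.0412*b + 1.6626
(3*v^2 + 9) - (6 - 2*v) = 3*v^2 + 2*v + 3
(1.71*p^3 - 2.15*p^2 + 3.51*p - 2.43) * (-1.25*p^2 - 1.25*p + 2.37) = -2.1375*p^5 + 0.55*p^4 + 2.3527*p^3 - 6.4455*p^2 + 11.3562*p - 5.7591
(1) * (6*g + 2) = 6*g + 2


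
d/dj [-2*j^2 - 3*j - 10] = -4*j - 3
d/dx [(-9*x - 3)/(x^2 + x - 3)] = 3*(3*x^2 + 2*x + 10)/(x^4 + 2*x^3 - 5*x^2 - 6*x + 9)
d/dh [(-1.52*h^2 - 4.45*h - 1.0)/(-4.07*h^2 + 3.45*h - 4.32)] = (-23.3555*h^2 + 4.9928*h + 22.674)/(16.5649*h^4 - 28.083*h^3 + 47.0673*h^2 - 29.808*h + 18.6624)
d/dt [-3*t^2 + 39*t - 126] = 39 - 6*t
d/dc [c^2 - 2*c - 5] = 2*c - 2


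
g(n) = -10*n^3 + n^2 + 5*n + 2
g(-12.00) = 17366.00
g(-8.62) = 6438.24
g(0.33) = 3.40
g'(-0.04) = 4.87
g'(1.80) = -88.60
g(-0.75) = 3.03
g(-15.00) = 33902.00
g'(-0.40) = -0.60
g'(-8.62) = -2241.37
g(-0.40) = 0.80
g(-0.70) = 2.42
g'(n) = -30*n^2 + 2*n + 5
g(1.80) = -44.08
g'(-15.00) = -6775.00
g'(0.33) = 2.39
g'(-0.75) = -13.38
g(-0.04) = 1.80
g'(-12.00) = -4339.00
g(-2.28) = 114.32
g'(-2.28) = -155.51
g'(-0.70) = -11.10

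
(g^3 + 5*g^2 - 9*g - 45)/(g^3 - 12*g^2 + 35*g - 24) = (g^2 + 8*g + 15)/(g^2 - 9*g + 8)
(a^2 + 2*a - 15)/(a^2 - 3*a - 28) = (-a^2 - 2*a + 15)/(-a^2 + 3*a + 28)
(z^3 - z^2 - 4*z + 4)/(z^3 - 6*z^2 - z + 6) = (z^2 - 4)/(z^2 - 5*z - 6)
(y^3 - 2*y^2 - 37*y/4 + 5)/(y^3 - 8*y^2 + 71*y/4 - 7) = (2*y + 5)/(2*y - 7)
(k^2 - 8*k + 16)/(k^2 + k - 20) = (k - 4)/(k + 5)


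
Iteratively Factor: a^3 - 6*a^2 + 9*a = (a - 3)*(a^2 - 3*a) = (a - 3)^2*(a)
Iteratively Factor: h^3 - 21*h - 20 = (h + 1)*(h^2 - h - 20) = (h + 1)*(h + 4)*(h - 5)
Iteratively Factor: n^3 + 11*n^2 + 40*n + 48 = (n + 4)*(n^2 + 7*n + 12) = (n + 4)^2*(n + 3)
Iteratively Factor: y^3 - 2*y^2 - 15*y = (y + 3)*(y^2 - 5*y) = (y - 5)*(y + 3)*(y)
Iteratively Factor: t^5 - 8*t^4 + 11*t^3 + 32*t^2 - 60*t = (t - 5)*(t^4 - 3*t^3 - 4*t^2 + 12*t) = (t - 5)*(t + 2)*(t^3 - 5*t^2 + 6*t) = (t - 5)*(t - 2)*(t + 2)*(t^2 - 3*t) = t*(t - 5)*(t - 2)*(t + 2)*(t - 3)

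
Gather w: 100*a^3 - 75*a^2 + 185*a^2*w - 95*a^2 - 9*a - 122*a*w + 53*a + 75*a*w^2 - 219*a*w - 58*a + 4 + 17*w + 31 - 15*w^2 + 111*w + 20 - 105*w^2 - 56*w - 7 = 100*a^3 - 170*a^2 - 14*a + w^2*(75*a - 120) + w*(185*a^2 - 341*a + 72) + 48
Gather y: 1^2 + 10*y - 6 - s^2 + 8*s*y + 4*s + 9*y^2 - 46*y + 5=-s^2 + 4*s + 9*y^2 + y*(8*s - 36)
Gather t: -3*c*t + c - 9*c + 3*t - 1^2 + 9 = -8*c + t*(3 - 3*c) + 8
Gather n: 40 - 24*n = 40 - 24*n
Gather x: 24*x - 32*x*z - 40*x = x*(-32*z - 16)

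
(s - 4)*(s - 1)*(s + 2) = s^3 - 3*s^2 - 6*s + 8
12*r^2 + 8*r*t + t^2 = (2*r + t)*(6*r + t)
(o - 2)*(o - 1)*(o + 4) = o^3 + o^2 - 10*o + 8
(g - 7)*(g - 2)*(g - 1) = g^3 - 10*g^2 + 23*g - 14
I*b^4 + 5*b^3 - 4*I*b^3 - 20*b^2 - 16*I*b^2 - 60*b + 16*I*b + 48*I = (b - 6)*(b + 2)*(b - 4*I)*(I*b + 1)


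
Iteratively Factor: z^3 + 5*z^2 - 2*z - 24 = (z + 3)*(z^2 + 2*z - 8) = (z + 3)*(z + 4)*(z - 2)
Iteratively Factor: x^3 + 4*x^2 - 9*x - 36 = (x + 3)*(x^2 + x - 12) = (x + 3)*(x + 4)*(x - 3)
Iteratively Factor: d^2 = (d)*(d)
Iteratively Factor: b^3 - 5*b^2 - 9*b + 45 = (b + 3)*(b^2 - 8*b + 15) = (b - 3)*(b + 3)*(b - 5)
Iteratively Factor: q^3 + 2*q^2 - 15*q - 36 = (q - 4)*(q^2 + 6*q + 9) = (q - 4)*(q + 3)*(q + 3)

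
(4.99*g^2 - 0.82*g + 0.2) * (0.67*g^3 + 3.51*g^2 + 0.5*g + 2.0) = 3.3433*g^5 + 16.9655*g^4 - 0.2492*g^3 + 10.272*g^2 - 1.54*g + 0.4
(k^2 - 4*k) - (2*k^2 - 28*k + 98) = -k^2 + 24*k - 98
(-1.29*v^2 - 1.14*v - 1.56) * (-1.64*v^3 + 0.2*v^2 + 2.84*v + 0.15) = 2.1156*v^5 + 1.6116*v^4 - 1.3332*v^3 - 3.7431*v^2 - 4.6014*v - 0.234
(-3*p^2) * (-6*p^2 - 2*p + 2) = 18*p^4 + 6*p^3 - 6*p^2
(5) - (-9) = 14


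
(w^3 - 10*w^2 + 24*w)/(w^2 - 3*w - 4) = w*(w - 6)/(w + 1)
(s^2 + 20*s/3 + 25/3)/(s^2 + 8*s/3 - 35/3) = (3*s + 5)/(3*s - 7)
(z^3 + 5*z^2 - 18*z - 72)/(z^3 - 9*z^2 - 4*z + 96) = (z + 6)/(z - 8)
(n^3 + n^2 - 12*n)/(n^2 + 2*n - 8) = n*(n - 3)/(n - 2)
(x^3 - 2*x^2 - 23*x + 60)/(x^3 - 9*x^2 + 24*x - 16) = (x^2 + 2*x - 15)/(x^2 - 5*x + 4)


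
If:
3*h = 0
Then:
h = 0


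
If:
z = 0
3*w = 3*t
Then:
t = w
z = 0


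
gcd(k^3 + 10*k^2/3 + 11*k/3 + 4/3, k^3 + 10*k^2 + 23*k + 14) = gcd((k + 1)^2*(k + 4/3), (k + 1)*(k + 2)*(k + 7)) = k + 1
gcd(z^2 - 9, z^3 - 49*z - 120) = z + 3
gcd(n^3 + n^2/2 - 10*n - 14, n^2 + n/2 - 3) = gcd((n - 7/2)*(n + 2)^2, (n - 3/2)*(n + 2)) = n + 2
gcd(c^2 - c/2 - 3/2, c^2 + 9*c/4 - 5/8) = 1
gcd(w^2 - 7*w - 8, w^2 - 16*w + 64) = w - 8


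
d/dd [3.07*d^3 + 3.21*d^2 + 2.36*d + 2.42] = 9.21*d^2 + 6.42*d + 2.36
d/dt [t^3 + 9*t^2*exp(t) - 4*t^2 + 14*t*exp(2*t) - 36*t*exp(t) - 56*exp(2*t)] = 9*t^2*exp(t) + 3*t^2 + 28*t*exp(2*t) - 18*t*exp(t) - 8*t - 98*exp(2*t) - 36*exp(t)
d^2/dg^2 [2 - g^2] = -2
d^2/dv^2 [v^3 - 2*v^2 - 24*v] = 6*v - 4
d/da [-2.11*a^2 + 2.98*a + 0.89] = 2.98 - 4.22*a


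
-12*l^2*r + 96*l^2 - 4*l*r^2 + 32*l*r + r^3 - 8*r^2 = (-6*l + r)*(2*l + r)*(r - 8)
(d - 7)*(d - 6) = d^2 - 13*d + 42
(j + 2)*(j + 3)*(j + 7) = j^3 + 12*j^2 + 41*j + 42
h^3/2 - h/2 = h*(h/2 + 1/2)*(h - 1)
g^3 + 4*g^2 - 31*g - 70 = (g - 5)*(g + 2)*(g + 7)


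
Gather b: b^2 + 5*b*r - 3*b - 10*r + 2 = b^2 + b*(5*r - 3) - 10*r + 2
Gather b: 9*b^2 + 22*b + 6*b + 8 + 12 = 9*b^2 + 28*b + 20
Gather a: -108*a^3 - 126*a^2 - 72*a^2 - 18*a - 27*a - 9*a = -108*a^3 - 198*a^2 - 54*a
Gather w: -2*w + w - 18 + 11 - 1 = -w - 8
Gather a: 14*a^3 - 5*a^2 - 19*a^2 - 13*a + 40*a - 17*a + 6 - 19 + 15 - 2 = 14*a^3 - 24*a^2 + 10*a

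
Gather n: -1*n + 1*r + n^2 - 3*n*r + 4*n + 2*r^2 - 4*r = n^2 + n*(3 - 3*r) + 2*r^2 - 3*r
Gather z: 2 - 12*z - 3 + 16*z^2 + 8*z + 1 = 16*z^2 - 4*z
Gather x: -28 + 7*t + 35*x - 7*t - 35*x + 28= 0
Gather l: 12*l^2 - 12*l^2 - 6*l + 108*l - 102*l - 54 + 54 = 0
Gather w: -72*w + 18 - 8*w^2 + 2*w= -8*w^2 - 70*w + 18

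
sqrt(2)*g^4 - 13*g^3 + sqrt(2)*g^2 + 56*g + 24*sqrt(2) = (g - 6*sqrt(2))*(g - 2*sqrt(2))*(g + sqrt(2))*(sqrt(2)*g + 1)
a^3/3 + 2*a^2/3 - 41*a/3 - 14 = (a/3 + 1/3)*(a - 6)*(a + 7)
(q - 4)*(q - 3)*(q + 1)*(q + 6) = q^4 - 31*q^2 + 42*q + 72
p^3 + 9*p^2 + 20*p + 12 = (p + 1)*(p + 2)*(p + 6)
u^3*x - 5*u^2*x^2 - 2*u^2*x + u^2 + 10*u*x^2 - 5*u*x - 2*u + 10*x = (u - 2)*(u - 5*x)*(u*x + 1)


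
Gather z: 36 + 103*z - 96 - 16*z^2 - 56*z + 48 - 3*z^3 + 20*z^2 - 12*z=-3*z^3 + 4*z^2 + 35*z - 12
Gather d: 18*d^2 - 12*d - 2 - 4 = 18*d^2 - 12*d - 6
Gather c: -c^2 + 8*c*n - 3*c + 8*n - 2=-c^2 + c*(8*n - 3) + 8*n - 2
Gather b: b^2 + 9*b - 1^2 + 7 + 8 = b^2 + 9*b + 14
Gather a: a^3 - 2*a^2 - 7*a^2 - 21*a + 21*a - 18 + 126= a^3 - 9*a^2 + 108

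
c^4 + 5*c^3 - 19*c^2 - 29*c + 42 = (c - 3)*(c - 1)*(c + 2)*(c + 7)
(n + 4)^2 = n^2 + 8*n + 16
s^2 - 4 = (s - 2)*(s + 2)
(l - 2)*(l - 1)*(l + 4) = l^3 + l^2 - 10*l + 8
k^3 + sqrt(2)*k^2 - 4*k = k*(k - sqrt(2))*(k + 2*sqrt(2))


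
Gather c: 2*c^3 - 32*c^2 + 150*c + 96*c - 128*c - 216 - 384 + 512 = 2*c^3 - 32*c^2 + 118*c - 88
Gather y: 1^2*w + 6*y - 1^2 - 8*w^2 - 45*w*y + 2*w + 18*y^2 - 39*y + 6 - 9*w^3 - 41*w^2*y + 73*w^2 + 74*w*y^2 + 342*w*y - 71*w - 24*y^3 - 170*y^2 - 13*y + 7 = -9*w^3 + 65*w^2 - 68*w - 24*y^3 + y^2*(74*w - 152) + y*(-41*w^2 + 297*w - 46) + 12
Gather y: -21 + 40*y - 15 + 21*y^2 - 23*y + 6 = 21*y^2 + 17*y - 30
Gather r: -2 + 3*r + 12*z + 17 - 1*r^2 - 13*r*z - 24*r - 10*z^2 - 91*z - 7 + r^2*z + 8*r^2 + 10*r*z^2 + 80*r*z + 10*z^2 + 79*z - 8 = r^2*(z + 7) + r*(10*z^2 + 67*z - 21)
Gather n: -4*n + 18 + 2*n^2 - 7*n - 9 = 2*n^2 - 11*n + 9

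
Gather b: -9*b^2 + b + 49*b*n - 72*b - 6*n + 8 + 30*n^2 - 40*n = -9*b^2 + b*(49*n - 71) + 30*n^2 - 46*n + 8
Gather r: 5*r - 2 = 5*r - 2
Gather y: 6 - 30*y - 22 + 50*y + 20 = 20*y + 4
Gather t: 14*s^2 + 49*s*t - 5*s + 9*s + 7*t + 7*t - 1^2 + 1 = 14*s^2 + 4*s + t*(49*s + 14)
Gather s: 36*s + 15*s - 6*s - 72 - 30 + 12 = 45*s - 90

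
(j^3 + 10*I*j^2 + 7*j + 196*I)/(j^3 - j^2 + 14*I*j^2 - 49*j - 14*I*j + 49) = (j - 4*I)/(j - 1)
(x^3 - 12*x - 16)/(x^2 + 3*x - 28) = (x^2 + 4*x + 4)/(x + 7)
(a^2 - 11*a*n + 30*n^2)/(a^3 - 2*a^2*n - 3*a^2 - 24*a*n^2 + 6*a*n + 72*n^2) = (a - 5*n)/(a^2 + 4*a*n - 3*a - 12*n)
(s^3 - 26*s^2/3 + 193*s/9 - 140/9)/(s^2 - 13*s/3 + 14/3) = (3*s^2 - 19*s + 20)/(3*(s - 2))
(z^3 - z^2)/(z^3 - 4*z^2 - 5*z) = z*(1 - z)/(-z^2 + 4*z + 5)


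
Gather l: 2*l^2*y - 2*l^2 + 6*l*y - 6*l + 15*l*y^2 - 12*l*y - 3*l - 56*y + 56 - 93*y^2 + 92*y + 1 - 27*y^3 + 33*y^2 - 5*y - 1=l^2*(2*y - 2) + l*(15*y^2 - 6*y - 9) - 27*y^3 - 60*y^2 + 31*y + 56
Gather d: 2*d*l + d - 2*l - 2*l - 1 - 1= d*(2*l + 1) - 4*l - 2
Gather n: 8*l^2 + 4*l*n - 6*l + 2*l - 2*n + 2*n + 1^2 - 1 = 8*l^2 + 4*l*n - 4*l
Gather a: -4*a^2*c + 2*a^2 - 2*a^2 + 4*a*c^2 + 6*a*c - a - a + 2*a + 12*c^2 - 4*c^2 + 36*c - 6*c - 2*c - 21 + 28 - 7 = -4*a^2*c + a*(4*c^2 + 6*c) + 8*c^2 + 28*c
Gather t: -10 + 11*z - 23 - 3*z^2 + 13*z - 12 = -3*z^2 + 24*z - 45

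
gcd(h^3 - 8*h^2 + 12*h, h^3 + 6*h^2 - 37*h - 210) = h - 6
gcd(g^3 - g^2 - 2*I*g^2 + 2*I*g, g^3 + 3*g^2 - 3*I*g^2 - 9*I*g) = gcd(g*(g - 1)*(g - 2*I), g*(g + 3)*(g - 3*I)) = g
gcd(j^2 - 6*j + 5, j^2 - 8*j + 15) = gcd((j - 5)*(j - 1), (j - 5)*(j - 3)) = j - 5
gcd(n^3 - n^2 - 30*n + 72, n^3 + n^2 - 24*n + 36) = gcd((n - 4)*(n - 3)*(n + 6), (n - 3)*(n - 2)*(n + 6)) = n^2 + 3*n - 18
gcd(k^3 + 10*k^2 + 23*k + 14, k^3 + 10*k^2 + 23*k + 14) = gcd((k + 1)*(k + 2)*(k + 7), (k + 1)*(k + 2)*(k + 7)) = k^3 + 10*k^2 + 23*k + 14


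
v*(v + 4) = v^2 + 4*v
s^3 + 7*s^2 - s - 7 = (s - 1)*(s + 1)*(s + 7)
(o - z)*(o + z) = o^2 - z^2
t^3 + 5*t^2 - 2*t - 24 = (t - 2)*(t + 3)*(t + 4)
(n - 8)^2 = n^2 - 16*n + 64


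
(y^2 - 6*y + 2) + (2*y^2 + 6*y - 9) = 3*y^2 - 7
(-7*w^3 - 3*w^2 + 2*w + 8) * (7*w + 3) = -49*w^4 - 42*w^3 + 5*w^2 + 62*w + 24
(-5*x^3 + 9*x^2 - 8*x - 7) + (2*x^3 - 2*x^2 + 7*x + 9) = -3*x^3 + 7*x^2 - x + 2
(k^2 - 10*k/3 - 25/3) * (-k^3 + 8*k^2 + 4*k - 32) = -k^5 + 34*k^4/3 - 43*k^3/3 - 112*k^2 + 220*k/3 + 800/3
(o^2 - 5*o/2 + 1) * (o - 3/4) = o^3 - 13*o^2/4 + 23*o/8 - 3/4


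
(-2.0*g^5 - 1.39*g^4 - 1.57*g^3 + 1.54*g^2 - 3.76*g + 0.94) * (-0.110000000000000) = 0.22*g^5 + 0.1529*g^4 + 0.1727*g^3 - 0.1694*g^2 + 0.4136*g - 0.1034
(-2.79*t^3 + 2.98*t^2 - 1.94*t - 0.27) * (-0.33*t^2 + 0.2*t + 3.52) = 0.9207*t^5 - 1.5414*t^4 - 8.5846*t^3 + 10.1907*t^2 - 6.8828*t - 0.9504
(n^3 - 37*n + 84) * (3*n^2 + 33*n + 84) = 3*n^5 + 33*n^4 - 27*n^3 - 969*n^2 - 336*n + 7056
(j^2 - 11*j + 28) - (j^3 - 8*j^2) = -j^3 + 9*j^2 - 11*j + 28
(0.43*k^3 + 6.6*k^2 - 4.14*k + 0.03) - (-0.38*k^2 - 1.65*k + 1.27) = 0.43*k^3 + 6.98*k^2 - 2.49*k - 1.24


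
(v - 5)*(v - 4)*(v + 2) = v^3 - 7*v^2 + 2*v + 40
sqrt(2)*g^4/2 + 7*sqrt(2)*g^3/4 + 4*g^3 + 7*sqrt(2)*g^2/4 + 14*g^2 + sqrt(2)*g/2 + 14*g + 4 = (g + 1/2)*(g + 2)*(g + 4*sqrt(2))*(sqrt(2)*g/2 + sqrt(2)/2)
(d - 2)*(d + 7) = d^2 + 5*d - 14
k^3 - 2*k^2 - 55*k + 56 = (k - 8)*(k - 1)*(k + 7)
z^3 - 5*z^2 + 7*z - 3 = (z - 3)*(z - 1)^2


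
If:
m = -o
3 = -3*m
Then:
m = -1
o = 1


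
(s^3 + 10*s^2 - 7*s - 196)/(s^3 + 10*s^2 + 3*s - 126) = (s^2 + 3*s - 28)/(s^2 + 3*s - 18)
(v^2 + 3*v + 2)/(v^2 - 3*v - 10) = (v + 1)/(v - 5)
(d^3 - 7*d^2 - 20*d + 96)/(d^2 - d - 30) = (-d^3 + 7*d^2 + 20*d - 96)/(-d^2 + d + 30)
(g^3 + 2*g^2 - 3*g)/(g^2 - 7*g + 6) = g*(g + 3)/(g - 6)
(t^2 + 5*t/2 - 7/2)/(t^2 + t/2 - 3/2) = (2*t + 7)/(2*t + 3)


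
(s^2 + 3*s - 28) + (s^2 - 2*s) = 2*s^2 + s - 28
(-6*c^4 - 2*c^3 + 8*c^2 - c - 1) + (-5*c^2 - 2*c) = -6*c^4 - 2*c^3 + 3*c^2 - 3*c - 1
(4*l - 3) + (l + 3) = 5*l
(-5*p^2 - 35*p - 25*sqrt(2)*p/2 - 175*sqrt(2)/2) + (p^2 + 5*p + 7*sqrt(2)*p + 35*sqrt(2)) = -4*p^2 - 30*p - 11*sqrt(2)*p/2 - 105*sqrt(2)/2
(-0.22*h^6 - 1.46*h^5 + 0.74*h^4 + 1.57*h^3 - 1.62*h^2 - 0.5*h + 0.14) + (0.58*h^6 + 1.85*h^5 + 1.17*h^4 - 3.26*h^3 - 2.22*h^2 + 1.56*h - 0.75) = 0.36*h^6 + 0.39*h^5 + 1.91*h^4 - 1.69*h^3 - 3.84*h^2 + 1.06*h - 0.61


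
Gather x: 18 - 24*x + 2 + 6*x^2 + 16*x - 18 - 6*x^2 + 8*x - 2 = 0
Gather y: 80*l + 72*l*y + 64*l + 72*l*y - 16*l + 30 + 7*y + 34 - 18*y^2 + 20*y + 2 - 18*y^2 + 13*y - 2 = 128*l - 36*y^2 + y*(144*l + 40) + 64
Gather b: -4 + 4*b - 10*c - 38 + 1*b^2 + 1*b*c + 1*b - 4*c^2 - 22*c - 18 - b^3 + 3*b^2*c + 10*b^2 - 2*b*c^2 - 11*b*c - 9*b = -b^3 + b^2*(3*c + 11) + b*(-2*c^2 - 10*c - 4) - 4*c^2 - 32*c - 60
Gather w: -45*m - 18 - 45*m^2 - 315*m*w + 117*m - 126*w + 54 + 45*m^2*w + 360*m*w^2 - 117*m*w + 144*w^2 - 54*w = -45*m^2 + 72*m + w^2*(360*m + 144) + w*(45*m^2 - 432*m - 180) + 36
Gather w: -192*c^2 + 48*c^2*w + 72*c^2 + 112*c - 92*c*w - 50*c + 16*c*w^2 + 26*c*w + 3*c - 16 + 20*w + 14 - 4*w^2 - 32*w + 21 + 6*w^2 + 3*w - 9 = -120*c^2 + 65*c + w^2*(16*c + 2) + w*(48*c^2 - 66*c - 9) + 10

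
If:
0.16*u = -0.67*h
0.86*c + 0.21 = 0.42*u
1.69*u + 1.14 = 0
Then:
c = -0.57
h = 0.16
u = -0.67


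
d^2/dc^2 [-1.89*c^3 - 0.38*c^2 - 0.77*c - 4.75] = -11.34*c - 0.76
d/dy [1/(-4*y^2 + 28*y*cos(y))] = (7*y*sin(y) + 2*y - 7*cos(y))/(4*y^2*(y - 7*cos(y))^2)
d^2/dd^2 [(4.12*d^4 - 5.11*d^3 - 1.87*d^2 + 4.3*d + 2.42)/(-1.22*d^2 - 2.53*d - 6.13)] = (-12.264416*d^6 - 76.3007519999999*d^5 - 343.10124*d^4 - 1057.704906*d^3 - 1487.820522*d^2 + 1300.238202*d + 279.130214)/(1.815848*d^6 + 11.296956*d^5 + 50.79897*d^4 + 129.719425*d^3 + 255.244005*d^2 + 285.208671*d + 230.346397)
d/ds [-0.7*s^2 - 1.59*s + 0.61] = -1.4*s - 1.59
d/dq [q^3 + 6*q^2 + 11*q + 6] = 3*q^2 + 12*q + 11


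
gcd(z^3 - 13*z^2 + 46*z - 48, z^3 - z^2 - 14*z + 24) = z^2 - 5*z + 6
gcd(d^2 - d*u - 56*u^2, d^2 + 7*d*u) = d + 7*u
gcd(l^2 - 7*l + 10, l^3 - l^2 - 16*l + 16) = 1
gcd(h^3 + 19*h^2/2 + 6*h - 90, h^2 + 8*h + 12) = h + 6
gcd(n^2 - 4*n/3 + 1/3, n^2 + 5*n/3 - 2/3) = n - 1/3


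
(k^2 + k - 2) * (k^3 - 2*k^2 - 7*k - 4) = k^5 - k^4 - 11*k^3 - 7*k^2 + 10*k + 8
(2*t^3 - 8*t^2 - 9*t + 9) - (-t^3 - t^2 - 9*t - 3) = 3*t^3 - 7*t^2 + 12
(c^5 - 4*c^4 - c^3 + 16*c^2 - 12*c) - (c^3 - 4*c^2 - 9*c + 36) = c^5 - 4*c^4 - 2*c^3 + 20*c^2 - 3*c - 36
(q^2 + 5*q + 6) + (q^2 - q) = 2*q^2 + 4*q + 6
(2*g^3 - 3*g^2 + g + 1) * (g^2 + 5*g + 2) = 2*g^5 + 7*g^4 - 10*g^3 + 7*g + 2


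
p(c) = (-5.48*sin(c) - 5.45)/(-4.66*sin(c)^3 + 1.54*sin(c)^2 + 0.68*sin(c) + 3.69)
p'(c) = (-5.48*sin(c) - 5.45)*(13.98*sin(c)^2*cos(c) - 3.08*sin(c)*cos(c) - 0.68*cos(c))/(-4.66*sin(c)^3 + 1.54*sin(c)^2 + 0.68*sin(c) + 3.69)^2 - 5.48*cos(c)/(-4.66*sin(c)^3 + 1.54*sin(c)^2 + 0.68*sin(c) + 3.69) = (-51.0736*sin(c)^3 - 67.7518*sin(c)^2 + 16.786*sin(c) - 16.5152)*cos(c)/(21.7156*sin(c)^6 - 14.3528*sin(c)^5 - 3.966*sin(c)^4 - 32.2964*sin(c)^3 + 11.8276*sin(c)^2 + 5.0184*sin(c) + 13.6161)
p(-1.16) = -0.05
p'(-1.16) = -0.31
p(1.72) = -7.98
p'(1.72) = 9.26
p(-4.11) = -3.71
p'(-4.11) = 6.05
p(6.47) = -1.68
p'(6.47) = -1.07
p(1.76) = -7.58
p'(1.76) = 10.49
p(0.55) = -2.19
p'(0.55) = -1.98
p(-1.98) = -0.05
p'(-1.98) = 0.31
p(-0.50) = -0.67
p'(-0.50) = -1.69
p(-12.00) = -2.22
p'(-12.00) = -2.06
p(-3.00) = -1.29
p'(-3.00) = 1.50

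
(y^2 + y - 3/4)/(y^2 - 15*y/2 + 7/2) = (y + 3/2)/(y - 7)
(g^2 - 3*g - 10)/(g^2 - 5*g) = (g + 2)/g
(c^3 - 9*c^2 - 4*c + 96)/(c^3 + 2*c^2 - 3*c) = (c^2 - 12*c + 32)/(c*(c - 1))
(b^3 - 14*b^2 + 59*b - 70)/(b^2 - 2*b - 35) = (b^2 - 7*b + 10)/(b + 5)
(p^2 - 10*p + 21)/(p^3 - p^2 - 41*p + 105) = (p - 7)/(p^2 + 2*p - 35)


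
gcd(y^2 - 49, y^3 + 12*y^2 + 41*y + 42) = y + 7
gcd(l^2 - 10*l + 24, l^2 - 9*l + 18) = l - 6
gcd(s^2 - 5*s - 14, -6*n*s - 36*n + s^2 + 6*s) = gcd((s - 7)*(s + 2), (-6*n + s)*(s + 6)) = 1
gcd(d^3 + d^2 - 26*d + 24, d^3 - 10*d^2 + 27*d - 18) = d - 1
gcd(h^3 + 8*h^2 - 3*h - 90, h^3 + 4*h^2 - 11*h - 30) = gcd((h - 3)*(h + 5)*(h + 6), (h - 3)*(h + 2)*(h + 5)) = h^2 + 2*h - 15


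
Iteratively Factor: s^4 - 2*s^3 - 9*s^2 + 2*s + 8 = (s - 4)*(s^3 + 2*s^2 - s - 2) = (s - 4)*(s - 1)*(s^2 + 3*s + 2) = (s - 4)*(s - 1)*(s + 2)*(s + 1)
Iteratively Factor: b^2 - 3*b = (b - 3)*(b)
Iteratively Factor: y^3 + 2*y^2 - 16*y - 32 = (y + 2)*(y^2 - 16) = (y - 4)*(y + 2)*(y + 4)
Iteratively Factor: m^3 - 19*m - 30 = (m + 3)*(m^2 - 3*m - 10) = (m - 5)*(m + 3)*(m + 2)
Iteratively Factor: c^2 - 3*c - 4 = (c - 4)*(c + 1)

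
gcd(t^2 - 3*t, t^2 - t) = t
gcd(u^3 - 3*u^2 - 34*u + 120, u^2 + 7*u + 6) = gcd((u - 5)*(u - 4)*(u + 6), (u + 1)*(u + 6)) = u + 6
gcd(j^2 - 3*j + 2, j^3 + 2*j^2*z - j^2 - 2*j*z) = j - 1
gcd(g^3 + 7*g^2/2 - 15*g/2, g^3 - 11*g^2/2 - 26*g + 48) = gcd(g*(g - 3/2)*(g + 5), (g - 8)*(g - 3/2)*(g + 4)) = g - 3/2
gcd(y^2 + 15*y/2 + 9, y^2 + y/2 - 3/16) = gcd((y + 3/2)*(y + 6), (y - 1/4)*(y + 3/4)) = 1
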